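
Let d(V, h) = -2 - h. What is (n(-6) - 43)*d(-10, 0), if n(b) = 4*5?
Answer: 46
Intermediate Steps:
n(b) = 20
(n(-6) - 43)*d(-10, 0) = (20 - 43)*(-2 - 1*0) = -23*(-2 + 0) = -23*(-2) = 46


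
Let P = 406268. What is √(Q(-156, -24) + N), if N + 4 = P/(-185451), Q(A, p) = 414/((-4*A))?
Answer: I*√514012235994894/9643452 ≈ 2.351*I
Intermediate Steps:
Q(A, p) = -207/(2*A) (Q(A, p) = 414*(-1/(4*A)) = -207/(2*A))
N = -1148072/185451 (N = -4 + 406268/(-185451) = -4 + 406268*(-1/185451) = -4 - 406268/185451 = -1148072/185451 ≈ -6.1907)
√(Q(-156, -24) + N) = √(-207/2/(-156) - 1148072/185451) = √(-207/2*(-1/156) - 1148072/185451) = √(69/104 - 1148072/185451) = √(-106603369/19286904) = I*√514012235994894/9643452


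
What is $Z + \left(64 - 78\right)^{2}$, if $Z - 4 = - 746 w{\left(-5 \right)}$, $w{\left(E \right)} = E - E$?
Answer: $200$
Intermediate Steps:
$w{\left(E \right)} = 0$
$Z = 4$ ($Z = 4 - 0 = 4 + 0 = 4$)
$Z + \left(64 - 78\right)^{2} = 4 + \left(64 - 78\right)^{2} = 4 + \left(-14\right)^{2} = 4 + 196 = 200$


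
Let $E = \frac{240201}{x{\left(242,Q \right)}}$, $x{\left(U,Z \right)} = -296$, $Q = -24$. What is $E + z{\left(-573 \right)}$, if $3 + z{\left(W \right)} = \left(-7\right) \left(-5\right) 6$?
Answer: $- \frac{178929}{296} \approx -604.49$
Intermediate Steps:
$z{\left(W \right)} = 207$ ($z{\left(W \right)} = -3 + \left(-7\right) \left(-5\right) 6 = -3 + 35 \cdot 6 = -3 + 210 = 207$)
$E = - \frac{240201}{296}$ ($E = \frac{240201}{-296} = 240201 \left(- \frac{1}{296}\right) = - \frac{240201}{296} \approx -811.49$)
$E + z{\left(-573 \right)} = - \frac{240201}{296} + 207 = - \frac{178929}{296}$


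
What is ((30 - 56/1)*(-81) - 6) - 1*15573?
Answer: -13473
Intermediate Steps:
((30 - 56/1)*(-81) - 6) - 1*15573 = ((30 - 56)*(-81) - 6) - 15573 = (-26*(-81) - 6) - 15573 = (2106 - 6) - 15573 = 2100 - 15573 = -13473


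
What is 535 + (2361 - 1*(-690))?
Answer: 3586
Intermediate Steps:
535 + (2361 - 1*(-690)) = 535 + (2361 + 690) = 535 + 3051 = 3586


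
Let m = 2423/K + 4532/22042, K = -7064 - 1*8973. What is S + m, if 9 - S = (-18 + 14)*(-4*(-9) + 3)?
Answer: 283226788/1715959 ≈ 165.05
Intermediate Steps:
K = -16037 (K = -7064 - 8973 = -16037)
m = 93553/1715959 (m = 2423/(-16037) + 4532/22042 = 2423*(-1/16037) + 4532*(1/22042) = -2423/16037 + 22/107 = 93553/1715959 ≈ 0.054519)
S = 165 (S = 9 - (-18 + 14)*(-4*(-9) + 3) = 9 - (-4)*(36 + 3) = 9 - (-4)*39 = 9 - 1*(-156) = 9 + 156 = 165)
S + m = 165 + 93553/1715959 = 283226788/1715959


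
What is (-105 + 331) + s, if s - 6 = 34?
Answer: 266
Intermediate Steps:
s = 40 (s = 6 + 34 = 40)
(-105 + 331) + s = (-105 + 331) + 40 = 226 + 40 = 266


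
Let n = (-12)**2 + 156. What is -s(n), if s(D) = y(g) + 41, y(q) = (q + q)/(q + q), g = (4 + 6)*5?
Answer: -42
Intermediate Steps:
g = 50 (g = 10*5 = 50)
y(q) = 1 (y(q) = (2*q)/((2*q)) = (2*q)*(1/(2*q)) = 1)
n = 300 (n = 144 + 156 = 300)
s(D) = 42 (s(D) = 1 + 41 = 42)
-s(n) = -1*42 = -42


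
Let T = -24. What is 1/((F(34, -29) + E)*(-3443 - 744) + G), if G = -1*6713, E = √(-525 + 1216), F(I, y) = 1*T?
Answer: -93775/3320148954 - 4187*√691/3320148954 ≈ -6.1394e-5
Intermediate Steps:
F(I, y) = -24 (F(I, y) = 1*(-24) = -24)
E = √691 ≈ 26.287
G = -6713
1/((F(34, -29) + E)*(-3443 - 744) + G) = 1/((-24 + √691)*(-3443 - 744) - 6713) = 1/((-24 + √691)*(-4187) - 6713) = 1/((100488 - 4187*√691) - 6713) = 1/(93775 - 4187*√691)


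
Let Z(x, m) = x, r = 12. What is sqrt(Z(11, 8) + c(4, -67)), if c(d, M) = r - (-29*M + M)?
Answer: I*sqrt(1853) ≈ 43.047*I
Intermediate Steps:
c(d, M) = 12 + 28*M (c(d, M) = 12 - (-29*M + M) = 12 - (-28)*M = 12 + 28*M)
sqrt(Z(11, 8) + c(4, -67)) = sqrt(11 + (12 + 28*(-67))) = sqrt(11 + (12 - 1876)) = sqrt(11 - 1864) = sqrt(-1853) = I*sqrt(1853)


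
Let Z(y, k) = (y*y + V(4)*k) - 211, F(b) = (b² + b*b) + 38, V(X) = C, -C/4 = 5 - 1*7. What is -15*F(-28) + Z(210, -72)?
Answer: 19223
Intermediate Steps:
C = 8 (C = -4*(5 - 1*7) = -4*(5 - 7) = -4*(-2) = 8)
V(X) = 8
F(b) = 38 + 2*b² (F(b) = (b² + b²) + 38 = 2*b² + 38 = 38 + 2*b²)
Z(y, k) = -211 + y² + 8*k (Z(y, k) = (y*y + 8*k) - 211 = (y² + 8*k) - 211 = -211 + y² + 8*k)
-15*F(-28) + Z(210, -72) = -15*(38 + 2*(-28)²) + (-211 + 210² + 8*(-72)) = -15*(38 + 2*784) + (-211 + 44100 - 576) = -15*(38 + 1568) + 43313 = -15*1606 + 43313 = -24090 + 43313 = 19223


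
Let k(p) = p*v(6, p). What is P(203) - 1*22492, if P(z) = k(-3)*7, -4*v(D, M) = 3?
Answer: -89905/4 ≈ -22476.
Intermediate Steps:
v(D, M) = -¾ (v(D, M) = -¼*3 = -¾)
k(p) = -3*p/4 (k(p) = p*(-¾) = -3*p/4)
P(z) = 63/4 (P(z) = -¾*(-3)*7 = (9/4)*7 = 63/4)
P(203) - 1*22492 = 63/4 - 1*22492 = 63/4 - 22492 = -89905/4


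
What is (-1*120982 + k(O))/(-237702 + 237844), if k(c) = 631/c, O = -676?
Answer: -81784463/95992 ≈ -851.99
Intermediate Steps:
(-1*120982 + k(O))/(-237702 + 237844) = (-1*120982 + 631/(-676))/(-237702 + 237844) = (-120982 + 631*(-1/676))/142 = (-120982 - 631/676)*(1/142) = -81784463/676*1/142 = -81784463/95992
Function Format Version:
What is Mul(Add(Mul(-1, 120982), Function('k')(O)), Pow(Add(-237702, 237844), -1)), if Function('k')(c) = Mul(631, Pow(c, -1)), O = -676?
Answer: Rational(-81784463, 95992) ≈ -851.99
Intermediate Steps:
Mul(Add(Mul(-1, 120982), Function('k')(O)), Pow(Add(-237702, 237844), -1)) = Mul(Add(Mul(-1, 120982), Mul(631, Pow(-676, -1))), Pow(Add(-237702, 237844), -1)) = Mul(Add(-120982, Mul(631, Rational(-1, 676))), Pow(142, -1)) = Mul(Add(-120982, Rational(-631, 676)), Rational(1, 142)) = Mul(Rational(-81784463, 676), Rational(1, 142)) = Rational(-81784463, 95992)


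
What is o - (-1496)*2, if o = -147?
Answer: 2845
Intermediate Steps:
o - (-1496)*2 = -147 - (-1496)*2 = -147 - 88*(-34) = -147 + 2992 = 2845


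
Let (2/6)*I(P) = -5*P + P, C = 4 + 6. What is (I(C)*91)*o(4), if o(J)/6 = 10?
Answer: -655200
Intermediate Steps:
C = 10
o(J) = 60 (o(J) = 6*10 = 60)
I(P) = -12*P (I(P) = 3*(-5*P + P) = 3*(-4*P) = -12*P)
(I(C)*91)*o(4) = (-12*10*91)*60 = -120*91*60 = -10920*60 = -655200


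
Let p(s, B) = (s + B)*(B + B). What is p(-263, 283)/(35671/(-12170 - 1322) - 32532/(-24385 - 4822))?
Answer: -4460768754080/602921153 ≈ -7398.6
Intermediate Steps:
p(s, B) = 2*B*(B + s) (p(s, B) = (B + s)*(2*B) = 2*B*(B + s))
p(-263, 283)/(35671/(-12170 - 1322) - 32532/(-24385 - 4822)) = (2*283*(283 - 263))/(35671/(-12170 - 1322) - 32532/(-24385 - 4822)) = (2*283*20)/(35671/(-13492) - 32532/(-29207)) = 11320/(35671*(-1/13492) - 32532*(-1/29207)) = 11320/(-35671/13492 + 32532/29207) = 11320/(-602921153/394060844) = 11320*(-394060844/602921153) = -4460768754080/602921153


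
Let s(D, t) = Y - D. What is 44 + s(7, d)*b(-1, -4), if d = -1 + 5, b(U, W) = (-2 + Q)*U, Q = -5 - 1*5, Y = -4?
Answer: -88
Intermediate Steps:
Q = -10 (Q = -5 - 5 = -10)
b(U, W) = -12*U (b(U, W) = (-2 - 10)*U = -12*U)
d = 4
s(D, t) = -4 - D
44 + s(7, d)*b(-1, -4) = 44 + (-4 - 1*7)*(-12*(-1)) = 44 + (-4 - 7)*12 = 44 - 11*12 = 44 - 132 = -88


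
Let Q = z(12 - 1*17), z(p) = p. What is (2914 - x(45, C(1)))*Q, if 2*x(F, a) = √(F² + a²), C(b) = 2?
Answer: -14570 + 5*√2029/2 ≈ -14457.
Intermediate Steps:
Q = -5 (Q = 12 - 1*17 = 12 - 17 = -5)
x(F, a) = √(F² + a²)/2
(2914 - x(45, C(1)))*Q = (2914 - √(45² + 2²)/2)*(-5) = (2914 - √(2025 + 4)/2)*(-5) = (2914 - √2029/2)*(-5) = -14570 + 5*√2029/2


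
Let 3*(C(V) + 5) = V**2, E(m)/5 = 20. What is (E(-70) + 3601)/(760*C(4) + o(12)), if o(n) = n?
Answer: 11103/796 ≈ 13.948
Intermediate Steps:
E(m) = 100 (E(m) = 5*20 = 100)
C(V) = -5 + V**2/3
(E(-70) + 3601)/(760*C(4) + o(12)) = (100 + 3601)/(760*(-5 + (1/3)*4**2) + 12) = 3701/(760*(-5 + (1/3)*16) + 12) = 3701/(760*(-5 + 16/3) + 12) = 3701/(760*(1/3) + 12) = 3701/(760/3 + 12) = 3701/(796/3) = 3701*(3/796) = 11103/796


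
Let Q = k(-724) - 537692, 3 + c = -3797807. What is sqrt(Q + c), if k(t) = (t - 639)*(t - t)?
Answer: I*sqrt(4335502) ≈ 2082.2*I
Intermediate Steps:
c = -3797810 (c = -3 - 3797807 = -3797810)
k(t) = 0 (k(t) = (-639 + t)*0 = 0)
Q = -537692 (Q = 0 - 537692 = -537692)
sqrt(Q + c) = sqrt(-537692 - 3797810) = sqrt(-4335502) = I*sqrt(4335502)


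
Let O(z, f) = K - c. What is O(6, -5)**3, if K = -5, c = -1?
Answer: -64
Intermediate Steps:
O(z, f) = -4 (O(z, f) = -5 - 1*(-1) = -5 + 1 = -4)
O(6, -5)**3 = (-4)**3 = -64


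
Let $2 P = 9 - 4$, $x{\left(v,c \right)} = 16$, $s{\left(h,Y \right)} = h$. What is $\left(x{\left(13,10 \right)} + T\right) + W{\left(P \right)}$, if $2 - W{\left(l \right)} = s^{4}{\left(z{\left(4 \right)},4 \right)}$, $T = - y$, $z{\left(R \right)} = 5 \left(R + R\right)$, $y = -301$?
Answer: $-2559681$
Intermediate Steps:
$z{\left(R \right)} = 10 R$ ($z{\left(R \right)} = 5 \cdot 2 R = 10 R$)
$P = \frac{5}{2}$ ($P = \frac{9 - 4}{2} = \frac{1}{2} \cdot 5 = \frac{5}{2} \approx 2.5$)
$T = 301$ ($T = \left(-1\right) \left(-301\right) = 301$)
$W{\left(l \right)} = -2559998$ ($W{\left(l \right)} = 2 - \left(10 \cdot 4\right)^{4} = 2 - 40^{4} = 2 - 2560000 = -2559998$)
$\left(x{\left(13,10 \right)} + T\right) + W{\left(P \right)} = \left(16 + 301\right) - 2559998 = 317 - 2559998 = -2559681$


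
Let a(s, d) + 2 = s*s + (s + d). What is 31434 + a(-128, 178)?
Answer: 47866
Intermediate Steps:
a(s, d) = -2 + d + s + s**2 (a(s, d) = -2 + (s*s + (s + d)) = -2 + (s**2 + (d + s)) = -2 + (d + s + s**2) = -2 + d + s + s**2)
31434 + a(-128, 178) = 31434 + (-2 + 178 - 128 + (-128)**2) = 31434 + (-2 + 178 - 128 + 16384) = 31434 + 16432 = 47866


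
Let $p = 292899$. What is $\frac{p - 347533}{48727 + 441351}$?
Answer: $- \frac{27317}{245039} \approx -0.11148$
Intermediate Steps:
$\frac{p - 347533}{48727 + 441351} = \frac{292899 - 347533}{48727 + 441351} = - \frac{54634}{490078} = \left(-54634\right) \frac{1}{490078} = - \frac{27317}{245039}$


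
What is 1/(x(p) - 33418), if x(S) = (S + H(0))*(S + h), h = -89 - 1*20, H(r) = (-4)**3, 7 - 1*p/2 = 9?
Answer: -1/25734 ≈ -3.8859e-5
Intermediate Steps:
p = -4 (p = 14 - 2*9 = 14 - 18 = -4)
H(r) = -64
h = -109 (h = -89 - 20 = -109)
x(S) = (-109 + S)*(-64 + S) (x(S) = (S - 64)*(S - 109) = (-64 + S)*(-109 + S) = (-109 + S)*(-64 + S))
1/(x(p) - 33418) = 1/((6976 + (-4)**2 - 173*(-4)) - 33418) = 1/((6976 + 16 + 692) - 33418) = 1/(7684 - 33418) = 1/(-25734) = -1/25734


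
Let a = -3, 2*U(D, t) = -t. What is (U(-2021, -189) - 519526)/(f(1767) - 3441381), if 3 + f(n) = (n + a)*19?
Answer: 1038863/6815736 ≈ 0.15242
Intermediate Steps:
U(D, t) = -t/2 (U(D, t) = (-t)/2 = -t/2)
f(n) = -60 + 19*n (f(n) = -3 + (n - 3)*19 = -3 + (-3 + n)*19 = -3 + (-57 + 19*n) = -60 + 19*n)
(U(-2021, -189) - 519526)/(f(1767) - 3441381) = (-1/2*(-189) - 519526)/((-60 + 19*1767) - 3441381) = (189/2 - 519526)/((-60 + 33573) - 3441381) = -1038863/(2*(33513 - 3441381)) = -1038863/2/(-3407868) = -1038863/2*(-1/3407868) = 1038863/6815736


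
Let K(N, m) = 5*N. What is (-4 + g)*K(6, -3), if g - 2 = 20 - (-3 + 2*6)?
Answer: 270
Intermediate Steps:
g = 13 (g = 2 + (20 - (-3 + 2*6)) = 2 + (20 - (-3 + 12)) = 2 + (20 - 1*9) = 2 + (20 - 9) = 2 + 11 = 13)
(-4 + g)*K(6, -3) = (-4 + 13)*(5*6) = 9*30 = 270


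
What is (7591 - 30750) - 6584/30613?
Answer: -708973051/30613 ≈ -23159.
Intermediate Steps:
(7591 - 30750) - 6584/30613 = -23159 - 6584*1/30613 = -23159 - 6584/30613 = -708973051/30613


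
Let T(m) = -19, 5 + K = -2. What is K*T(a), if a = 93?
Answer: 133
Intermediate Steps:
K = -7 (K = -5 - 2 = -7)
K*T(a) = -7*(-19) = 133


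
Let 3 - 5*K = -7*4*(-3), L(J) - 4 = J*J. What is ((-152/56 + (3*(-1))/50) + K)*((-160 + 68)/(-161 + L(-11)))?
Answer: -152743/3150 ≈ -48.490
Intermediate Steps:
L(J) = 4 + J² (L(J) = 4 + J*J = 4 + J²)
K = -81/5 (K = ⅗ - (-7*4)*(-3)/5 = ⅗ - (-28)*(-3)/5 = ⅗ - ⅕*84 = ⅗ - 84/5 = -81/5 ≈ -16.200)
((-152/56 + (3*(-1))/50) + K)*((-160 + 68)/(-161 + L(-11))) = ((-152/56 + (3*(-1))/50) - 81/5)*((-160 + 68)/(-161 + (4 + (-11)²))) = ((-152*1/56 - 3*1/50) - 81/5)*(-92/(-161 + (4 + 121))) = ((-19/7 - 3/50) - 81/5)*(-92/(-161 + 125)) = (-971/350 - 81/5)*(-92/(-36)) = -(-305486)*(-1)/(175*36) = -6641/350*23/9 = -152743/3150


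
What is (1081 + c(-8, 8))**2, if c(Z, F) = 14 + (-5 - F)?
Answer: 1170724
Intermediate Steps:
c(Z, F) = 9 - F
(1081 + c(-8, 8))**2 = (1081 + (9 - 1*8))**2 = (1081 + (9 - 8))**2 = (1081 + 1)**2 = 1082**2 = 1170724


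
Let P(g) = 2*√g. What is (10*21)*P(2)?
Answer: 420*√2 ≈ 593.97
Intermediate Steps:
(10*21)*P(2) = (10*21)*(2*√2) = 210*(2*√2) = 420*√2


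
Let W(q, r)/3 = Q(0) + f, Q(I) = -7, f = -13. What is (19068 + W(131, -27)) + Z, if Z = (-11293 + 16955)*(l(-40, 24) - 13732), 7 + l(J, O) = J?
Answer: -77997690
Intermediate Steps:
l(J, O) = -7 + J
Z = -78016698 (Z = (-11293 + 16955)*((-7 - 40) - 13732) = 5662*(-47 - 13732) = 5662*(-13779) = -78016698)
W(q, r) = -60 (W(q, r) = 3*(-7 - 13) = 3*(-20) = -60)
(19068 + W(131, -27)) + Z = (19068 - 60) - 78016698 = 19008 - 78016698 = -77997690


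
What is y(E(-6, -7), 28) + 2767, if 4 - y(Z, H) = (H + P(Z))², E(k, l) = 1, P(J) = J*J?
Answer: 1930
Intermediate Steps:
P(J) = J²
y(Z, H) = 4 - (H + Z²)²
y(E(-6, -7), 28) + 2767 = (4 - (28 + 1²)²) + 2767 = (4 - (28 + 1)²) + 2767 = (4 - 1*29²) + 2767 = (4 - 1*841) + 2767 = (4 - 841) + 2767 = -837 + 2767 = 1930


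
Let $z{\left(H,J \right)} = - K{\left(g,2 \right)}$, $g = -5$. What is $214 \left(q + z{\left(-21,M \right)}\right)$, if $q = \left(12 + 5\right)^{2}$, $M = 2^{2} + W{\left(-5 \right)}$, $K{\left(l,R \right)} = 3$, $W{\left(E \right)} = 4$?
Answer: $61204$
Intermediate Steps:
$M = 8$ ($M = 2^{2} + 4 = 4 + 4 = 8$)
$z{\left(H,J \right)} = -3$ ($z{\left(H,J \right)} = \left(-1\right) 3 = -3$)
$q = 289$ ($q = 17^{2} = 289$)
$214 \left(q + z{\left(-21,M \right)}\right) = 214 \left(289 - 3\right) = 214 \cdot 286 = 61204$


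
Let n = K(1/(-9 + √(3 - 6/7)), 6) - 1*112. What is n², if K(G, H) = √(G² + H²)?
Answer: (61824 - √(10969344 + (63 + √105)²))²/304704 ≈ 11236.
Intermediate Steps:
n = -112 + √(36 + (-9 + √105/7)⁻²) (n = √((1/(-9 + √(3 - 6/7)))² + 6²) - 1*112 = √((1/(-9 + √(3 - 6*⅐)))² + 36) - 112 = √((1/(-9 + √(3 - 6/7)))² + 36) - 112 = √((1/(-9 + √(15/7)))² + 36) - 112 = √((1/(-9 + √105/7))² + 36) - 112 = √((-9 + √105/7)⁻² + 36) - 112 = √(36 + (-9 + √105/7)⁻²) - 112 = -112 + √(36 + (-9 + √105/7)⁻²) ≈ -106.00)
n² = (-112 + √(10973418 + 126*√105)/552)²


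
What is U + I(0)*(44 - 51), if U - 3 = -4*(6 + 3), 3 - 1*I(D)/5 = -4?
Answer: -278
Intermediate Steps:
I(D) = 35 (I(D) = 15 - 5*(-4) = 15 + 20 = 35)
U = -33 (U = 3 - 4*(6 + 3) = 3 - 4*9 = 3 - 36 = -33)
U + I(0)*(44 - 51) = -33 + 35*(44 - 51) = -33 + 35*(-7) = -33 - 245 = -278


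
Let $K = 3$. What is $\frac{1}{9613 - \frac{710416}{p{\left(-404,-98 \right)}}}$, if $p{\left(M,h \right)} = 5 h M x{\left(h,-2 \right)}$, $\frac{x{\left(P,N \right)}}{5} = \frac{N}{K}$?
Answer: $\frac{17675}{169928804} \approx 0.00010401$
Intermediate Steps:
$x{\left(P,N \right)} = \frac{5 N}{3}$ ($x{\left(P,N \right)} = 5 \frac{N}{3} = \frac{5 N}{3}$)
$p{\left(M,h \right)} = - \frac{50 M h}{3}$ ($p{\left(M,h \right)} = 5 h M \frac{5}{3} \left(-2\right) = 5 M h \left(- \frac{10}{3}\right) = - \frac{50 M h}{3}$)
$\frac{1}{9613 - \frac{710416}{p{\left(-404,-98 \right)}}} = \frac{1}{9613 - \frac{710416}{\left(- \frac{50}{3}\right) \left(-404\right) \left(-98\right)}} = \frac{1}{9613 - \frac{710416}{- \frac{1979600}{3}}} = \frac{1}{9613 - - \frac{19029}{17675}} = \frac{1}{9613 + \frac{19029}{17675}} = \frac{1}{\frac{169928804}{17675}} = \frac{17675}{169928804}$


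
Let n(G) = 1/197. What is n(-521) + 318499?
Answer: 62744304/197 ≈ 3.1850e+5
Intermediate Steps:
n(G) = 1/197 (n(G) = 1*(1/197) = 1/197)
n(-521) + 318499 = 1/197 + 318499 = 62744304/197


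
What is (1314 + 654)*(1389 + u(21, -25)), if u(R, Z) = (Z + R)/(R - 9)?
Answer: 2732896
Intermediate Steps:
u(R, Z) = (R + Z)/(-9 + R)
(1314 + 654)*(1389 + u(21, -25)) = (1314 + 654)*(1389 + (21 - 25)/(-9 + 21)) = 1968*(1389 - 4/12) = 1968*(1389 + (1/12)*(-4)) = 1968*(1389 - 1/3) = 1968*(4166/3) = 2732896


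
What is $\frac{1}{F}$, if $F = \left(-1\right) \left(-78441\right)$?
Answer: $\frac{1}{78441} \approx 1.2748 \cdot 10^{-5}$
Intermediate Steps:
$F = 78441$
$\frac{1}{F} = \frac{1}{78441}$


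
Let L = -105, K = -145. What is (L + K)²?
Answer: 62500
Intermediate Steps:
(L + K)² = (-105 - 145)² = (-250)² = 62500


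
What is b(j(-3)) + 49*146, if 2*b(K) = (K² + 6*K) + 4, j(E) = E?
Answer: 14303/2 ≈ 7151.5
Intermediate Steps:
b(K) = 2 + K²/2 + 3*K (b(K) = ((K² + 6*K) + 4)/2 = (4 + K² + 6*K)/2 = 2 + K²/2 + 3*K)
b(j(-3)) + 49*146 = (2 + (½)*(-3)² + 3*(-3)) + 49*146 = (2 + (½)*9 - 9) + 7154 = (2 + 9/2 - 9) + 7154 = -5/2 + 7154 = 14303/2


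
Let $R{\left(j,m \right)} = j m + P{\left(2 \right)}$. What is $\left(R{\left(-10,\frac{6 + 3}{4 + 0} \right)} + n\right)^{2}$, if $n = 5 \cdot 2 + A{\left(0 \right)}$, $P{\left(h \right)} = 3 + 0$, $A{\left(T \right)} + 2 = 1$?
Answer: $\frac{441}{4} \approx 110.25$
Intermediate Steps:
$A{\left(T \right)} = -1$ ($A{\left(T \right)} = -2 + 1 = -1$)
$P{\left(h \right)} = 3$
$R{\left(j,m \right)} = 3 + j m$ ($R{\left(j,m \right)} = j m + 3 = 3 + j m$)
$n = 9$ ($n = 5 \cdot 2 - 1 = 10 - 1 = 9$)
$\left(R{\left(-10,\frac{6 + 3}{4 + 0} \right)} + n\right)^{2} = \left(\left(3 - 10 \frac{6 + 3}{4 + 0}\right) + 9\right)^{2} = \left(\left(3 - 10 \cdot \frac{9}{4}\right) + 9\right)^{2} = \left(\left(3 - 10 \cdot 9 \cdot \frac{1}{4}\right) + 9\right)^{2} = \left(\left(3 - \frac{45}{2}\right) + 9\right)^{2} = \left(- \frac{39}{2} + 9\right)^{2} = \left(- \frac{21}{2}\right)^{2} = \frac{441}{4}$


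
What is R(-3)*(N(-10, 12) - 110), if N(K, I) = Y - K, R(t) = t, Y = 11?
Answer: 267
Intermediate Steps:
N(K, I) = 11 - K
R(-3)*(N(-10, 12) - 110) = -3*((11 - 1*(-10)) - 110) = -3*((11 + 10) - 110) = -3*(21 - 110) = -3*(-89) = 267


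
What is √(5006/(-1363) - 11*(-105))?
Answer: √2138900017/1363 ≈ 33.931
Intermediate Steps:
√(5006/(-1363) - 11*(-105)) = √(5006*(-1/1363) + 1155) = √(-5006/1363 + 1155) = √(1569259/1363) = √2138900017/1363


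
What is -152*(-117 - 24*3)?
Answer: 28728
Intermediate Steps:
-152*(-117 - 24*3) = -152*(-117 - 72) = -152*(-189) = 28728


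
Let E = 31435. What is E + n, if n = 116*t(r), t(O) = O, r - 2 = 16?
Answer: 33523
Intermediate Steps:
r = 18 (r = 2 + 16 = 18)
n = 2088 (n = 116*18 = 2088)
E + n = 31435 + 2088 = 33523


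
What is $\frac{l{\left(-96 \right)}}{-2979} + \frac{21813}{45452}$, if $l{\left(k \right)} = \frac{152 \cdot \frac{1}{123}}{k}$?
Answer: $\frac{544958590}{1135526283} \approx 0.47992$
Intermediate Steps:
$l{\left(k \right)} = \frac{152}{123 k}$ ($l{\left(k \right)} = \frac{152 \cdot \frac{1}{123}}{k} = \frac{152}{123 k}$)
$\frac{l{\left(-96 \right)}}{-2979} + \frac{21813}{45452} = \frac{\frac{152}{123} \frac{1}{-96}}{-2979} + \frac{21813}{45452} = \frac{152}{123} \left(- \frac{1}{96}\right) \left(- \frac{1}{2979}\right) + 21813 \cdot \frac{1}{45452} = \left(- \frac{19}{1476}\right) \left(- \frac{1}{2979}\right) + \frac{1983}{4132} = \frac{19}{4397004} + \frac{1983}{4132} = \frac{544958590}{1135526283}$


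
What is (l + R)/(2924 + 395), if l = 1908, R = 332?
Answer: 2240/3319 ≈ 0.67490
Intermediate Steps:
(l + R)/(2924 + 395) = (1908 + 332)/(2924 + 395) = 2240/3319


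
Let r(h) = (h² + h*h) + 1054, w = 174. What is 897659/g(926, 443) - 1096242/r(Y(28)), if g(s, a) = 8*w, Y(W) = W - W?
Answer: -289918139/733584 ≈ -395.21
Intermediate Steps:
Y(W) = 0
g(s, a) = 1392 (g(s, a) = 8*174 = 1392)
r(h) = 1054 + 2*h² (r(h) = (h² + h²) + 1054 = 2*h² + 1054 = 1054 + 2*h²)
897659/g(926, 443) - 1096242/r(Y(28)) = 897659/1392 - 1096242/(1054 + 2*0²) = 897659*(1/1392) - 1096242/(1054 + 2*0) = 897659/1392 - 1096242/(1054 + 0) = 897659/1392 - 1096242/1054 = 897659/1392 - 1096242*1/1054 = 897659/1392 - 548121/527 = -289918139/733584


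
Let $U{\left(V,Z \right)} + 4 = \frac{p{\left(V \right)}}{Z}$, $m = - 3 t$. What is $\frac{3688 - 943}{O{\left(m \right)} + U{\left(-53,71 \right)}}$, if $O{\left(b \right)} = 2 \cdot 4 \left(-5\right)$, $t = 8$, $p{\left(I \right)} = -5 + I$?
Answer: $- \frac{194895}{3182} \approx -61.249$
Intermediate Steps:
$m = -24$ ($m = \left(-3\right) 8 = -24$)
$O{\left(b \right)} = -40$ ($O{\left(b \right)} = 8 \left(-5\right) = -40$)
$U{\left(V,Z \right)} = -4 + \frac{-5 + V}{Z}$
$\frac{3688 - 943}{O{\left(m \right)} + U{\left(-53,71 \right)}} = \frac{3688 - 943}{-40 + \frac{-5 - 53 - 284}{71}} = \frac{2745}{-40 + \frac{-5 - 53 - 284}{71}} = \frac{2745}{-40 + \frac{1}{71} \left(-342\right)} = \frac{2745}{-40 - \frac{342}{71}} = \frac{2745}{- \frac{3182}{71}} = 2745 \left(- \frac{71}{3182}\right) = - \frac{194895}{3182}$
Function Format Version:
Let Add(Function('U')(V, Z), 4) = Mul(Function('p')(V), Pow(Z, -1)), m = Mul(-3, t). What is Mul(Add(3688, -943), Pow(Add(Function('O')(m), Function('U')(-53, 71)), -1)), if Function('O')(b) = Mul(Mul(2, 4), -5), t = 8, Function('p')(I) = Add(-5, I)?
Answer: Rational(-194895, 3182) ≈ -61.249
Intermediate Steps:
m = -24 (m = Mul(-3, 8) = -24)
Function('O')(b) = -40 (Function('O')(b) = Mul(8, -5) = -40)
Function('U')(V, Z) = Add(-4, Mul(Pow(Z, -1), Add(-5, V))) (Function('U')(V, Z) = Add(-4, Mul(Add(-5, V), Pow(Z, -1))) = Add(-4, Mul(Pow(Z, -1), Add(-5, V))))
Mul(Add(3688, -943), Pow(Add(Function('O')(m), Function('U')(-53, 71)), -1)) = Mul(Add(3688, -943), Pow(Add(-40, Mul(Pow(71, -1), Add(-5, -53, Mul(-4, 71)))), -1)) = Mul(2745, Pow(Add(-40, Mul(Rational(1, 71), Add(-5, -53, -284))), -1)) = Mul(2745, Pow(Add(-40, Mul(Rational(1, 71), -342)), -1)) = Mul(2745, Pow(Add(-40, Rational(-342, 71)), -1)) = Mul(2745, Pow(Rational(-3182, 71), -1)) = Mul(2745, Rational(-71, 3182)) = Rational(-194895, 3182)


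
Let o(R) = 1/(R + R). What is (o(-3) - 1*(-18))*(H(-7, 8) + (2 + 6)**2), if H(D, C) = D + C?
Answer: 6955/6 ≈ 1159.2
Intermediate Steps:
H(D, C) = C + D
o(R) = 1/(2*R)
(o(-3) - 1*(-18))*(H(-7, 8) + (2 + 6)**2) = ((1/2)/(-3) - 1*(-18))*((8 - 7) + (2 + 6)**2) = ((1/2)*(-1/3) + 18)*(1 + 8**2) = (-1/6 + 18)*(1 + 64) = (107/6)*65 = 6955/6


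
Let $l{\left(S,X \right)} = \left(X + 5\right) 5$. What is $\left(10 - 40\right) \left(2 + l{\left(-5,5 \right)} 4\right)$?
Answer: $-6060$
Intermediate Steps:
$l{\left(S,X \right)} = 25 + 5 X$ ($l{\left(S,X \right)} = \left(5 + X\right) 5 = 25 + 5 X$)
$\left(10 - 40\right) \left(2 + l{\left(-5,5 \right)} 4\right) = \left(10 - 40\right) \left(2 + \left(25 + 5 \cdot 5\right) 4\right) = - 30 \left(2 + \left(25 + 25\right) 4\right) = - 30 \left(2 + 50 \cdot 4\right) = - 30 \left(2 + 200\right) = \left(-30\right) 202 = -6060$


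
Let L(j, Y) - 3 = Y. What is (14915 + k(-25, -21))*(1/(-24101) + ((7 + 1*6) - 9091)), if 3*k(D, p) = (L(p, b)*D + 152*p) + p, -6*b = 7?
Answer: -54460271394043/433818 ≈ -1.2554e+8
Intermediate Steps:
b = -7/6 (b = -⅙*7 = -7/6 ≈ -1.1667)
L(j, Y) = 3 + Y
k(D, p) = 51*p + 11*D/18 (k(D, p) = (((3 - 7/6)*D + 152*p) + p)/3 = ((11*D/6 + 152*p) + p)/3 = ((152*p + 11*D/6) + p)/3 = (153*p + 11*D/6)/3 = 51*p + 11*D/18)
(14915 + k(-25, -21))*(1/(-24101) + ((7 + 1*6) - 9091)) = (14915 + (51*(-21) + (11/18)*(-25)))*(1/(-24101) + ((7 + 1*6) - 9091)) = (14915 + (-1071 - 275/18))*(-1/24101 + ((7 + 6) - 9091)) = (14915 - 19553/18)*(-1/24101 + (13 - 9091)) = 248917*(-1/24101 - 9078)/18 = (248917/18)*(-218788879/24101) = -54460271394043/433818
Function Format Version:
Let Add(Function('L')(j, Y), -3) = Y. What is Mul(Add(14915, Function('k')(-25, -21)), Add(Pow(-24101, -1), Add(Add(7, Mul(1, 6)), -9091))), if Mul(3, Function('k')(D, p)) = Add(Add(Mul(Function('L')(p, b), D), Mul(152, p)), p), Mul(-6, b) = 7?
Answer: Rational(-54460271394043, 433818) ≈ -1.2554e+8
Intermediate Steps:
b = Rational(-7, 6) (b = Mul(Rational(-1, 6), 7) = Rational(-7, 6) ≈ -1.1667)
Function('L')(j, Y) = Add(3, Y)
Function('k')(D, p) = Add(Mul(51, p), Mul(Rational(11, 18), D)) (Function('k')(D, p) = Mul(Rational(1, 3), Add(Add(Mul(Add(3, Rational(-7, 6)), D), Mul(152, p)), p)) = Mul(Rational(1, 3), Add(Add(Mul(Rational(11, 6), D), Mul(152, p)), p)) = Mul(Rational(1, 3), Add(Add(Mul(152, p), Mul(Rational(11, 6), D)), p)) = Mul(Rational(1, 3), Add(Mul(153, p), Mul(Rational(11, 6), D))) = Add(Mul(51, p), Mul(Rational(11, 18), D)))
Mul(Add(14915, Function('k')(-25, -21)), Add(Pow(-24101, -1), Add(Add(7, Mul(1, 6)), -9091))) = Mul(Add(14915, Add(Mul(51, -21), Mul(Rational(11, 18), -25))), Add(Pow(-24101, -1), Add(Add(7, Mul(1, 6)), -9091))) = Mul(Add(14915, Add(-1071, Rational(-275, 18))), Add(Rational(-1, 24101), Add(Add(7, 6), -9091))) = Mul(Add(14915, Rational(-19553, 18)), Add(Rational(-1, 24101), Add(13, -9091))) = Mul(Rational(248917, 18), Add(Rational(-1, 24101), -9078)) = Mul(Rational(248917, 18), Rational(-218788879, 24101)) = Rational(-54460271394043, 433818)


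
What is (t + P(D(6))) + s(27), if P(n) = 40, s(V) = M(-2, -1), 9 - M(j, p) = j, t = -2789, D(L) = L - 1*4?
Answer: -2738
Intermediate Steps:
D(L) = -4 + L (D(L) = L - 4 = -4 + L)
M(j, p) = 9 - j
s(V) = 11 (s(V) = 9 - 1*(-2) = 9 + 2 = 11)
(t + P(D(6))) + s(27) = (-2789 + 40) + 11 = -2749 + 11 = -2738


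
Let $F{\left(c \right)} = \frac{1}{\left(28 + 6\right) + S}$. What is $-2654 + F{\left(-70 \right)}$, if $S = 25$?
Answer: $- \frac{156585}{59} \approx -2654.0$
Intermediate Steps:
$F{\left(c \right)} = \frac{1}{59}$ ($F{\left(c \right)} = \frac{1}{\left(28 + 6\right) + 25} = \frac{1}{34 + 25} = \frac{1}{59}$)
$-2654 + F{\left(-70 \right)} = -2654 + \frac{1}{59} = - \frac{156585}{59}$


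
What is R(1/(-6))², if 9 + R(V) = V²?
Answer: 104329/1296 ≈ 80.501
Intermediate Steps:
R(V) = -9 + V²
R(1/(-6))² = (-9 + (1/(-6))²)² = (-9 + (-⅙)²)² = (-9 + 1/36)² = (-323/36)² = 104329/1296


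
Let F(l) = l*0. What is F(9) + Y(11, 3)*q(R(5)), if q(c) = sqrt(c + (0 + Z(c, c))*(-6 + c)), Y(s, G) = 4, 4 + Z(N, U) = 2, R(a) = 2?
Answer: 4*sqrt(10) ≈ 12.649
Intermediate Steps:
Z(N, U) = -2 (Z(N, U) = -4 + 2 = -2)
F(l) = 0
q(c) = sqrt(12 - c) (q(c) = sqrt(c + (0 - 2)*(-6 + c)) = sqrt(c - 2*(-6 + c)) = sqrt(c + (12 - 2*c)) = sqrt(12 - c))
F(9) + Y(11, 3)*q(R(5)) = 0 + 4*sqrt(12 - 1*2) = 0 + 4*sqrt(12 - 2) = 0 + 4*sqrt(10) = 4*sqrt(10)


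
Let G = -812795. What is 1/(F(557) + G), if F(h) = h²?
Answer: -1/502546 ≈ -1.9899e-6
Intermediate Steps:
1/(F(557) + G) = 1/(557² - 812795) = 1/(310249 - 812795) = 1/(-502546) = -1/502546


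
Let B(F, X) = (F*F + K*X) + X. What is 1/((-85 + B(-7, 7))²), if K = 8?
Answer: 1/729 ≈ 0.0013717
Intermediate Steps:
B(F, X) = F² + 9*X (B(F, X) = (F*F + 8*X) + X = (F² + 8*X) + X = F² + 9*X)
1/((-85 + B(-7, 7))²) = 1/((-85 + ((-7)² + 9*7))²) = 1/((-85 + (49 + 63))²) = 1/((-85 + 112)²) = 1/(27²) = 1/729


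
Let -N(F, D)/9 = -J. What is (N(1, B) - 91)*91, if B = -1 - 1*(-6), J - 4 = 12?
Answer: 4823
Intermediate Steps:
J = 16 (J = 4 + 12 = 16)
B = 5 (B = -1 + 6 = 5)
N(F, D) = 144 (N(F, D) = -(-9)*16 = -9*(-16) = 144)
(N(1, B) - 91)*91 = (144 - 91)*91 = 53*91 = 4823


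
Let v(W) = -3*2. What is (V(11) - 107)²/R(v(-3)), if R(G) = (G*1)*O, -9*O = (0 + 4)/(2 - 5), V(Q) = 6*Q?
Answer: -15129/8 ≈ -1891.1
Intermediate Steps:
O = 4/27 (O = -(0 + 4)/(9*(2 - 5)) = -4/(9*(-3)) = -4*(-1)/(9*3) = -⅑*(-4/3) = 4/27 ≈ 0.14815)
v(W) = -6
R(G) = 4*G/27 (R(G) = (G*1)*(4/27) = G*(4/27) = 4*G/27)
(V(11) - 107)²/R(v(-3)) = (6*11 - 107)²/(((4/27)*(-6))) = (66 - 107)²/(-8/9) = (-41)²*(-9/8) = 1681*(-9/8) = -15129/8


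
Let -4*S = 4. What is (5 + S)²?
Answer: 16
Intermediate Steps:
S = -1 (S = -¼*4 = -1)
(5 + S)² = (5 - 1)² = 4² = 16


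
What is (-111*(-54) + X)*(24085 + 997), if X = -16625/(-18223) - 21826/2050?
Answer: 2803604548629232/18678575 ≈ 1.5010e+8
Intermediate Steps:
X = -181826974/18678575 (X = -16625*(-1/18223) - 21826*1/2050 = 16625/18223 - 10913/1025 = -181826974/18678575 ≈ -9.7345)
(-111*(-54) + X)*(24085 + 997) = (-111*(-54) - 181826974/18678575)*(24085 + 997) = (5994 - 181826974/18678575)*25082 = (111777551576/18678575)*25082 = 2803604548629232/18678575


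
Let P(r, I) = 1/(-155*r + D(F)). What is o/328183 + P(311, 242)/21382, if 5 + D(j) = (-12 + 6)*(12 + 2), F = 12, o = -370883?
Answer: -382982059786147/338889086906364 ≈ -1.1301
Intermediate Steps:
D(j) = -89 (D(j) = -5 + (-12 + 6)*(12 + 2) = -5 - 6*14 = -5 - 84 = -89)
P(r, I) = 1/(-89 - 155*r) (P(r, I) = 1/(-155*r - 89) = 1/(-89 - 155*r))
o/328183 + P(311, 242)/21382 = -370883/328183 - 1/(89 + 155*311)/21382 = -370883*1/328183 - 1/(89 + 48205)*(1/21382) = -370883/328183 - 1/48294*(1/21382) = -370883/328183 - 1*1/48294*(1/21382) = -370883/328183 - 1/48294*1/21382 = -370883/328183 - 1/1032622308 = -382982059786147/338889086906364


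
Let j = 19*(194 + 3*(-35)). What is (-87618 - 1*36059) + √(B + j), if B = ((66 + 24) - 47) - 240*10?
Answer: -123677 + 3*I*√74 ≈ -1.2368e+5 + 25.807*I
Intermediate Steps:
j = 1691 (j = 19*(194 - 105) = 19*89 = 1691)
B = -2357 (B = (90 - 47) - 2400 = 43 - 2400 = -2357)
(-87618 - 1*36059) + √(B + j) = (-87618 - 1*36059) + √(-2357 + 1691) = (-87618 - 36059) + √(-666) = -123677 + 3*I*√74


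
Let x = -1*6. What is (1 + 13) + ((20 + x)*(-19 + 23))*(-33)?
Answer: -1834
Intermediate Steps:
x = -6
(1 + 13) + ((20 + x)*(-19 + 23))*(-33) = (1 + 13) + ((20 - 6)*(-19 + 23))*(-33) = 14 + (14*4)*(-33) = 14 + 56*(-33) = 14 - 1848 = -1834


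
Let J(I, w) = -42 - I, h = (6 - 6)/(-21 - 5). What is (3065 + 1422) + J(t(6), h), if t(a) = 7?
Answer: 4438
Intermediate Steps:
h = 0 (h = 0/(-26) = 0*(-1/26) = 0)
(3065 + 1422) + J(t(6), h) = (3065 + 1422) + (-42 - 1*7) = 4487 + (-42 - 7) = 4487 - 49 = 4438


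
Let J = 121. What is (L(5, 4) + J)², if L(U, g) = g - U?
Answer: 14400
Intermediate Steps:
(L(5, 4) + J)² = ((4 - 1*5) + 121)² = ((4 - 5) + 121)² = (-1 + 121)² = 120² = 14400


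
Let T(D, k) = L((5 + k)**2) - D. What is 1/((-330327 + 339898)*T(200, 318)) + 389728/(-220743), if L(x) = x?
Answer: -388410196514009/219996592643637 ≈ -1.7655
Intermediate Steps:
T(D, k) = (5 + k)**2 - D
1/((-330327 + 339898)*T(200, 318)) + 389728/(-220743) = 1/((-330327 + 339898)*((5 + 318)**2 - 1*200)) + 389728/(-220743) = 1/(9571*(323**2 - 200)) + 389728*(-1/220743) = 1/(9571*(104329 - 200)) - 389728/220743 = (1/9571)/104129 - 389728/220743 = (1/9571)*(1/104129) - 389728/220743 = 1/996618659 - 389728/220743 = -388410196514009/219996592643637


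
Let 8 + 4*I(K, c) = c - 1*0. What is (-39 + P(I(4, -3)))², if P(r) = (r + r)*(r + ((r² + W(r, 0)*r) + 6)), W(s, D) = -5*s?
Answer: 47961/4 ≈ 11990.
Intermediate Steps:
I(K, c) = -2 + c/4 (I(K, c) = -2 + (c - 1*0)/4 = -2 + (c + 0)/4 = -2 + c/4)
P(r) = 2*r*(6 + r - 4*r²) (P(r) = (r + r)*(r + ((r² + (-5*r)*r) + 6)) = (2*r)*(r + ((r² - 5*r²) + 6)) = (2*r)*(r + (-4*r² + 6)) = (2*r)*(r + (6 - 4*r²)) = (2*r)*(6 + r - 4*r²) = 2*r*(6 + r - 4*r²))
(-39 + P(I(4, -3)))² = (-39 + 2*(-2 + (¼)*(-3))*(6 + (-2 + (¼)*(-3)) - 4*(-2 + (¼)*(-3))²))² = (-39 + 2*(-2 - ¾)*(6 + (-2 - ¾) - 4*(-2 - ¾)²))² = (-39 + 2*(-11/4)*(6 - 11/4 - 4*(-11/4)²))² = (-39 + 2*(-11/4)*(6 - 11/4 - 4*121/16))² = (-39 + 2*(-11/4)*(6 - 11/4 - 121/4))² = (-39 + 2*(-11/4)*(-27))² = (-39 + 297/2)² = (219/2)² = 47961/4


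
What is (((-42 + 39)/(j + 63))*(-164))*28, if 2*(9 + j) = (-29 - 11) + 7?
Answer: 9184/25 ≈ 367.36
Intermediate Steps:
j = -51/2 (j = -9 + ((-29 - 11) + 7)/2 = -9 + (-40 + 7)/2 = -9 + (1/2)*(-33) = -9 - 33/2 = -51/2 ≈ -25.500)
(((-42 + 39)/(j + 63))*(-164))*28 = (((-42 + 39)/(-51/2 + 63))*(-164))*28 = (-3/75/2*(-164))*28 = (-3*2/75*(-164))*28 = -2/25*(-164)*28 = (328/25)*28 = 9184/25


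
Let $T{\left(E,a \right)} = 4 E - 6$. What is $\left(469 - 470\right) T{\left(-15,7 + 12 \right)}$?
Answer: $66$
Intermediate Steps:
$T{\left(E,a \right)} = -6 + 4 E$ ($T{\left(E,a \right)} = 4 E - 6 = -6 + 4 E$)
$\left(469 - 470\right) T{\left(-15,7 + 12 \right)} = \left(469 - 470\right) \left(-6 + 4 \left(-15\right)\right) = - (-6 - 60) = \left(-1\right) \left(-66\right) = 66$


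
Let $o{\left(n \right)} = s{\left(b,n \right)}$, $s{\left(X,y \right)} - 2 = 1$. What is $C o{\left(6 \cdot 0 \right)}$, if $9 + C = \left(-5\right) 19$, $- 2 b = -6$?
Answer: $-312$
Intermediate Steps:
$b = 3$ ($b = \left(- \frac{1}{2}\right) \left(-6\right) = 3$)
$s{\left(X,y \right)} = 3$ ($s{\left(X,y \right)} = 2 + 1 = 3$)
$o{\left(n \right)} = 3$
$C = -104$ ($C = -9 - 95 = -104$)
$C o{\left(6 \cdot 0 \right)} = \left(-104\right) 3 = -312$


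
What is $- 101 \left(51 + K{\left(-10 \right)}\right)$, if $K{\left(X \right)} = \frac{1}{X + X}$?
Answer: $- \frac{102919}{20} \approx -5146.0$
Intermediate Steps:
$K{\left(X \right)} = \frac{1}{2 X}$
$- 101 \left(51 + K{\left(-10 \right)}\right) = - 101 \left(51 + \frac{1}{2 \left(-10\right)}\right) = - 101 \left(51 + \frac{1}{2} \left(- \frac{1}{10}\right)\right) = - 101 \left(51 - \frac{1}{20}\right) = \left(-101\right) \frac{1019}{20} = - \frac{102919}{20}$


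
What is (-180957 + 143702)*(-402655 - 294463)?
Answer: 25971131090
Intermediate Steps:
(-180957 + 143702)*(-402655 - 294463) = -37255*(-697118) = 25971131090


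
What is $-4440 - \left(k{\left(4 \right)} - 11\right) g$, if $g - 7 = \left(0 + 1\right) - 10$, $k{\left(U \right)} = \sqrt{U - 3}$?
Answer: $-4460$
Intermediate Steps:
$k{\left(U \right)} = \sqrt{-3 + U}$
$g = -2$ ($g = 7 + \left(\left(0 + 1\right) - 10\right) = 7 + \left(1 - 10\right) = 7 - 9 = -2$)
$-4440 - \left(k{\left(4 \right)} - 11\right) g = -4440 - \left(\sqrt{-3 + 4} - 11\right) \left(-2\right) = -4440 - \left(\sqrt{1} - 11\right) \left(-2\right) = -4440 - \left(1 - 11\right) \left(-2\right) = -4440 - \left(-10\right) \left(-2\right) = -4440 - 20 = -4460$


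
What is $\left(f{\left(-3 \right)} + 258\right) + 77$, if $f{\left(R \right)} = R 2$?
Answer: $329$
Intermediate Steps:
$f{\left(R \right)} = 2 R$
$\left(f{\left(-3 \right)} + 258\right) + 77 = \left(2 \left(-3\right) + 258\right) + 77 = \left(-6 + 258\right) + 77 = 252 + 77 = 329$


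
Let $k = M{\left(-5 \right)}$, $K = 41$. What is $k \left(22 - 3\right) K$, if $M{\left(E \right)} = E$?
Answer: $-3895$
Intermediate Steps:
$k = -5$
$k \left(22 - 3\right) K = - 5 \left(22 - 3\right) 41 = \left(-5\right) 19 \cdot 41 = \left(-95\right) 41 = -3895$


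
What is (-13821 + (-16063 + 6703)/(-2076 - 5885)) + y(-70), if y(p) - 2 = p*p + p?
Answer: -71552069/7961 ≈ -8987.8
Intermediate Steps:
y(p) = 2 + p + p² (y(p) = 2 + (p*p + p) = 2 + (p² + p) = 2 + (p + p²) = 2 + p + p²)
(-13821 + (-16063 + 6703)/(-2076 - 5885)) + y(-70) = (-13821 + (-16063 + 6703)/(-2076 - 5885)) + (2 - 70 + (-70)²) = (-13821 - 9360/(-7961)) + (2 - 70 + 4900) = (-13821 - 9360*(-1/7961)) + 4832 = (-13821 + 9360/7961) + 4832 = -110019621/7961 + 4832 = -71552069/7961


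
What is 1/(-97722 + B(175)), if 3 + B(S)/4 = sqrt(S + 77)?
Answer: -2327/227426922 - 2*sqrt(7)/795994227 ≈ -1.0239e-5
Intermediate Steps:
B(S) = -12 + 4*sqrt(77 + S) (B(S) = -12 + 4*sqrt(S + 77) = -12 + 4*sqrt(77 + S))
1/(-97722 + B(175)) = 1/(-97722 + (-12 + 4*sqrt(77 + 175))) = 1/(-97722 + (-12 + 4*sqrt(252))) = 1/(-97722 + (-12 + 4*(6*sqrt(7)))) = 1/(-97722 + (-12 + 24*sqrt(7))) = 1/(-97734 + 24*sqrt(7))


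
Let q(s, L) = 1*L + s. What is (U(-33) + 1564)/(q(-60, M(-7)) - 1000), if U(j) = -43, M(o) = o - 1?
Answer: -507/356 ≈ -1.4242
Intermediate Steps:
M(o) = -1 + o
q(s, L) = L + s
(U(-33) + 1564)/(q(-60, M(-7)) - 1000) = (-43 + 1564)/(((-1 - 7) - 60) - 1000) = 1521/((-8 - 60) - 1000) = 1521/(-68 - 1000) = 1521/(-1068) = 1521*(-1/1068) = -507/356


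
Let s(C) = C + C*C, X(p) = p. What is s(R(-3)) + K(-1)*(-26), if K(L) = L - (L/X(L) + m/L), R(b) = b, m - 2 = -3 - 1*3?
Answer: 162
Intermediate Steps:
m = -4 (m = 2 + (-3 - 1*3) = 2 + (-3 - 3) = 2 - 6 = -4)
s(C) = C + C²
K(L) = -1 + L + 4/L (K(L) = L - (L/L - 4/L) = L - (1 - 4/L) = L + (-1 + 4/L) = -1 + L + 4/L)
s(R(-3)) + K(-1)*(-26) = -3*(1 - 3) + (-1 - 1 + 4/(-1))*(-26) = -3*(-2) + (-1 - 1 + 4*(-1))*(-26) = 6 + (-1 - 1 - 4)*(-26) = 6 - 6*(-26) = 6 + 156 = 162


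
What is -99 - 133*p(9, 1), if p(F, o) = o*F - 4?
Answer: -764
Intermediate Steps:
p(F, o) = -4 + F*o (p(F, o) = F*o - 4 = -4 + F*o)
-99 - 133*p(9, 1) = -99 - 133*(-4 + 9*1) = -99 - 133*(-4 + 9) = -99 - 133*5 = -99 - 665 = -764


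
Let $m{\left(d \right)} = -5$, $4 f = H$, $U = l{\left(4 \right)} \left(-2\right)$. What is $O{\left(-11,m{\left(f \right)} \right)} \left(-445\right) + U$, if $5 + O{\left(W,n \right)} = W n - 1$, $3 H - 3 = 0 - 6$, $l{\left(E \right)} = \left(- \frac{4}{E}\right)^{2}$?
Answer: $-21807$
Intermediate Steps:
$l{\left(E \right)} = \frac{16}{E^{2}}$
$U = -2$ ($U = \frac{16}{16} \left(-2\right) = 16 \cdot \frac{1}{16} \left(-2\right) = 1 \left(-2\right) = -2$)
$H = -1$ ($H = 1 + \frac{0 - 6}{3} = 1 + \frac{1}{3} \left(-6\right) = 1 - 2 = -1$)
$f = - \frac{1}{4}$ ($f = \frac{1}{4} \left(-1\right) = - \frac{1}{4} \approx -0.25$)
$O{\left(W,n \right)} = -6 + W n$ ($O{\left(W,n \right)} = -5 + \left(W n - 1\right) = -5 + \left(-1 + W n\right) = -6 + W n$)
$O{\left(-11,m{\left(f \right)} \right)} \left(-445\right) + U = \left(-6 - -55\right) \left(-445\right) - 2 = \left(-6 + 55\right) \left(-445\right) - 2 = 49 \left(-445\right) - 2 = -21805 - 2 = -21807$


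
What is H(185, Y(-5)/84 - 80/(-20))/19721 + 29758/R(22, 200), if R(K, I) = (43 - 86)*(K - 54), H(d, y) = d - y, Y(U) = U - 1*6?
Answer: 6164620919/284929008 ≈ 21.636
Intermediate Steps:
Y(U) = -6 + U (Y(U) = U - 6 = -6 + U)
R(K, I) = 2322 - 43*K (R(K, I) = -43*(-54 + K) = 2322 - 43*K)
H(185, Y(-5)/84 - 80/(-20))/19721 + 29758/R(22, 200) = (185 - ((-6 - 5)/84 - 80/(-20)))/19721 + 29758/(2322 - 43*22) = (185 - (-11*1/84 - 80*(-1/20)))*(1/19721) + 29758/(2322 - 946) = (185 - (-11/84 + 4))*(1/19721) + 29758/1376 = (185 - 1*325/84)*(1/19721) + 29758*(1/1376) = (185 - 325/84)*(1/19721) + 14879/688 = (15215/84)*(1/19721) + 14879/688 = 15215/1656564 + 14879/688 = 6164620919/284929008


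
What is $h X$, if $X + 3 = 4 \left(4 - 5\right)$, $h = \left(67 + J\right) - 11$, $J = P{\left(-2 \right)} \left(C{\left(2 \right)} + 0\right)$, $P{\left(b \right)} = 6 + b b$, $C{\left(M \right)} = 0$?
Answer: $-392$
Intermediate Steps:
$P{\left(b \right)} = 6 + b^{2}$
$J = 0$ ($J = \left(6 + \left(-2\right)^{2}\right) \left(0 + 0\right) = \left(6 + 4\right) 0 = 10 \cdot 0 = 0$)
$h = 56$ ($h = \left(67 + 0\right) - 11 = 67 - 11 = 56$)
$X = -7$ ($X = -3 + 4 \left(4 - 5\right) = -3 + 4 \left(-1\right) = -3 - 4 = -7$)
$h X = 56 \left(-7\right) = -392$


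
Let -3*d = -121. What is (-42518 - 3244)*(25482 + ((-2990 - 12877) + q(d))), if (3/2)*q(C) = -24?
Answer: -439269438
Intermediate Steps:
d = 121/3 (d = -⅓*(-121) = 121/3 ≈ 40.333)
q(C) = -16 (q(C) = (⅔)*(-24) = -16)
(-42518 - 3244)*(25482 + ((-2990 - 12877) + q(d))) = (-42518 - 3244)*(25482 + ((-2990 - 12877) - 16)) = -45762*(25482 + (-15867 - 16)) = -45762*(25482 - 15883) = -45762*9599 = -439269438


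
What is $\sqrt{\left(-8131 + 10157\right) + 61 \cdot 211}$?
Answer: $\sqrt{14897} \approx 122.05$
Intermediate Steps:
$\sqrt{\left(-8131 + 10157\right) + 61 \cdot 211} = \sqrt{2026 + 12871} = \sqrt{14897}$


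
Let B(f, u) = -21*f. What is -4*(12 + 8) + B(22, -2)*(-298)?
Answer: 137596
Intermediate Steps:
-4*(12 + 8) + B(22, -2)*(-298) = -4*(12 + 8) - 21*22*(-298) = -4*20 - 462*(-298) = -80 + 137676 = 137596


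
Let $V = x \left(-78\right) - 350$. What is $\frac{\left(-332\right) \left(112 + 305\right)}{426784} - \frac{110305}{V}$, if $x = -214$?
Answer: $- \frac{6167357621}{871813016} \approx -7.0742$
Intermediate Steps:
$V = 16342$ ($V = \left(-214\right) \left(-78\right) - 350 = 16692 - 350 = 16342$)
$\frac{\left(-332\right) \left(112 + 305\right)}{426784} - \frac{110305}{V} = \frac{\left(-332\right) \left(112 + 305\right)}{426784} - \frac{110305}{16342} = \left(-332\right) 417 \cdot \frac{1}{426784} - \frac{110305}{16342} = \left(-138444\right) \frac{1}{426784} - \frac{110305}{16342} = - \frac{34611}{106696} - \frac{110305}{16342} = - \frac{6167357621}{871813016}$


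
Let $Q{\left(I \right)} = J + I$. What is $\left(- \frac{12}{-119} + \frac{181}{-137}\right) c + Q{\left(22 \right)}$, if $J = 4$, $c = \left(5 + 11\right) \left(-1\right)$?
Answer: $\frac{742198}{16303} \approx 45.525$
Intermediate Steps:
$c = -16$ ($c = 16 \left(-1\right) = -16$)
$Q{\left(I \right)} = 4 + I$
$\left(- \frac{12}{-119} + \frac{181}{-137}\right) c + Q{\left(22 \right)} = \left(- \frac{12}{-119} + \frac{181}{-137}\right) \left(-16\right) + \left(4 + 22\right) = \left(\left(-12\right) \left(- \frac{1}{119}\right) + 181 \left(- \frac{1}{137}\right)\right) \left(-16\right) + 26 = \left(\frac{12}{119} - \frac{181}{137}\right) \left(-16\right) + 26 = \left(- \frac{19895}{16303}\right) \left(-16\right) + 26 = \frac{318320}{16303} + 26 = \frac{742198}{16303}$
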